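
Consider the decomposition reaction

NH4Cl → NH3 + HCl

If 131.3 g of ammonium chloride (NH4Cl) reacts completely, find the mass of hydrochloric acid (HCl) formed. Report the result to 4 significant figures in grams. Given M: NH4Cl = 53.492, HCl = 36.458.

89.49 g

n(NH4Cl) = 131.30 g / 53.492 g/mol = 2.4546 mol.
From the equation the NH4Cl:HCl mole ratio is 1:1, so n(HCl) = 2.4546 × 1/1 = 2.4546 mol.
Mass of HCl = 2.4546 mol × 36.458 g/mol = 89.489 g.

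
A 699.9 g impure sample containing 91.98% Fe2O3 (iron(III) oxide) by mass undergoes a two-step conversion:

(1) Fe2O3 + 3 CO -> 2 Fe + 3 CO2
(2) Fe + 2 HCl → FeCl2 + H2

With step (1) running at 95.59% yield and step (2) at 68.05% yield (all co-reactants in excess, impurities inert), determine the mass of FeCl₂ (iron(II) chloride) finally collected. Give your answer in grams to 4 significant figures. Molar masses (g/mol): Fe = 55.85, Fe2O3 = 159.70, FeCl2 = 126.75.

Pure Fe2O3 = 699.9 × 0.9198 = 643.77 g.
n(Fe2O3) = 643.77 / 159.70 = 4.0311 mol.
Step 1 (Fe2O3:Fe = 1:2): theoretical n(Fe) = 8.0622 mol; at 95.59% yield, n(Fe) = 7.7067 mol.
Step 2 (Fe:FeCl2 = 1:1): theoretical n(FeCl2) = 7.7067 mol, so theoretical mass = 7.7067 × 126.75 = 976.82 g.
At 68.05% yield, actual mass of FeCl2 = 976.82 × 0.6805 = 664.73 g.

664.7 g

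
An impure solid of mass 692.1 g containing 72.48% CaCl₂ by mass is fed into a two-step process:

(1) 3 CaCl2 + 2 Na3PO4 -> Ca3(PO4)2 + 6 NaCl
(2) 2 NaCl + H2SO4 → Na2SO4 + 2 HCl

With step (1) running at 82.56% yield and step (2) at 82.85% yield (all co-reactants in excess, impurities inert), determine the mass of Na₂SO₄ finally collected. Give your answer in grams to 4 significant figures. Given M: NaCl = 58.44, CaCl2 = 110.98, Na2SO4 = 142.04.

439.2 g

Pure CaCl2 = 692.1 × 0.7248 = 501.63 g.
n(CaCl2) = 501.63 / 110.98 = 4.5200 mol.
Step 1 (CaCl2:NaCl = 3:6): theoretical n(NaCl) = 9.0401 mol; at 82.56% yield, n(NaCl) = 7.4635 mol.
Step 2 (NaCl:Na2SO4 = 2:1): theoretical n(Na2SO4) = 3.7317 mol, so theoretical mass = 3.7317 × 142.04 = 530.06 g.
At 82.85% yield, actual mass of Na2SO4 = 530.06 × 0.8285 = 439.15 g.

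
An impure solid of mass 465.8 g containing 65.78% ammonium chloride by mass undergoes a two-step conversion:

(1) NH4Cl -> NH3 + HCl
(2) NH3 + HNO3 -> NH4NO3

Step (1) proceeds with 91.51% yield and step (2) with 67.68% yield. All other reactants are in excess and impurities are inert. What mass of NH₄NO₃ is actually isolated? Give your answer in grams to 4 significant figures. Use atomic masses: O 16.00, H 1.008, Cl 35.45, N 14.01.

284.0 g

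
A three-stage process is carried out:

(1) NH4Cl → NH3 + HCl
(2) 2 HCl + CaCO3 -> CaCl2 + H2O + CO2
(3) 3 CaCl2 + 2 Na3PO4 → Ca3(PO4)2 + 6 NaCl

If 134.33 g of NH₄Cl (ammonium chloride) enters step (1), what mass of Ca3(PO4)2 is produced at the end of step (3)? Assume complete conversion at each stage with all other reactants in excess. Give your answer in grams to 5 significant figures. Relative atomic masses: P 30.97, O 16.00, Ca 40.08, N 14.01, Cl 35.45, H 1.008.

M(NH4Cl) = 14.01 + 4(1.008) + 35.45 = 53.492 g/mol.
M(Ca3(PO4)2) = 3(40.08) + 2(30.97) + 8(16.00) = 310.18 g/mol.
n(NH4Cl) = 134.33 / 53.492 = 2.51122 mol.
Reaction (1): NH4Cl→HCl ratio 1:1 ⇒ n(HCl) = 2.51122 mol.
Reaction (2): HCl→CaCl2 ratio 2:1 ⇒ n(CaCl2) = 1.25561 mol.
Reaction (3): CaCl2→Ca3(PO4)2 ratio 3:1 ⇒ n(Ca3(PO4)2) = 0.418536 mol.
Mass of Ca3(PO4)2 = 0.418536 × 310.18 = 129.822 g.

129.82 g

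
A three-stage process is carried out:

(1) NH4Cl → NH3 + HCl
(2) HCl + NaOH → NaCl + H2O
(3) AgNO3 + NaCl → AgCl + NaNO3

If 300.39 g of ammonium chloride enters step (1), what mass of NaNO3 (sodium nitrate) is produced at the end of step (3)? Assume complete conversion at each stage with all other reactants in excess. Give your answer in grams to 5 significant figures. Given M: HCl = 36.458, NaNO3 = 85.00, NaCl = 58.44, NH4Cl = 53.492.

477.33 g

n(NH4Cl) = 300.39 / 53.492 = 5.61561 mol.
Reaction (1): NH4Cl→HCl ratio 1:1 ⇒ n(HCl) = 5.61561 mol.
Reaction (2): HCl→NaCl ratio 1:1 ⇒ n(NaCl) = 5.61561 mol.
Reaction (3): NaCl→NaNO3 ratio 1:1 ⇒ n(NaNO3) = 5.61561 mol.
Mass of NaNO3 = 5.61561 × 85.00 = 477.327 g.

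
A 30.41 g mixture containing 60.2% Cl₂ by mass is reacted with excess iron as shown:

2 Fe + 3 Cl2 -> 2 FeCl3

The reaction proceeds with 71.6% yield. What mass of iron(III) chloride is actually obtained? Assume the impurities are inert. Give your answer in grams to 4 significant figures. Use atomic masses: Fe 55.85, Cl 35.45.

19.99 g

Pure Cl2 available = 30.41 g × 0.602 = 18.307 g.
M(Cl2) = 2(35.45) = 70.90 g/mol.
M(FeCl3) = 55.85 + 3(35.45) = 162.20 g/mol.
n(Cl2) = 18.307 g / 70.90 g/mol = 0.25821 mol.
From the equation the Cl2:FeCl3 mole ratio is 3:2, so n(FeCl3) = 0.25821 × 2/3 = 0.17214 mol.
Mass of FeCl3 = 0.17214 mol × 162.20 g/mol = 27.921 g.
Actual mass collected = 27.921 g × 0.716 = 19.991 g.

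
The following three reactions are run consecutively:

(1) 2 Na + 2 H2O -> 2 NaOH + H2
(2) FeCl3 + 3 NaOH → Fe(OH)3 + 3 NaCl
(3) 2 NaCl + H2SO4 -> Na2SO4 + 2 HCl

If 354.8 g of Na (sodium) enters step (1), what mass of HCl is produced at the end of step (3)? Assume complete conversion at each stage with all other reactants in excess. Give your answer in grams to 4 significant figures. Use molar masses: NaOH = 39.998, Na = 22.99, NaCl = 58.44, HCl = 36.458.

562.6 g

n(Na) = 354.8 / 22.99 = 15.433 mol.
Reaction (1): Na→NaOH ratio 2:2 ⇒ n(NaOH) = 15.433 mol.
Reaction (2): NaOH→NaCl ratio 3:3 ⇒ n(NaCl) = 15.433 mol.
Reaction (3): NaCl→HCl ratio 2:2 ⇒ n(HCl) = 15.433 mol.
Mass of HCl = 15.433 × 36.458 = 562.65 g.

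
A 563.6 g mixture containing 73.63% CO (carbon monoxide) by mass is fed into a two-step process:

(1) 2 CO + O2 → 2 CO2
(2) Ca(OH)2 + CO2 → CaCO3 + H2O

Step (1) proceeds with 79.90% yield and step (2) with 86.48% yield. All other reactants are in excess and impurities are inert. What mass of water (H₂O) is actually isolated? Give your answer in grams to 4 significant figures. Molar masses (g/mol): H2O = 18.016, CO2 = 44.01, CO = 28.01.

Pure CO = 563.6 × 0.7363 = 414.98 g.
n(CO) = 414.98 / 28.01 = 14.815 mol.
Step 1 (CO:CO2 = 2:2): theoretical n(CO2) = 14.815 mol; at 79.90% yield, n(CO2) = 11.837 mol.
Step 2 (CO2:H2O = 1:1): theoretical n(H2O) = 11.837 mol, so theoretical mass = 11.837 × 18.016 = 213.26 g.
At 86.48% yield, actual mass of H2O = 213.26 × 0.8648 = 184.43 g.

184.4 g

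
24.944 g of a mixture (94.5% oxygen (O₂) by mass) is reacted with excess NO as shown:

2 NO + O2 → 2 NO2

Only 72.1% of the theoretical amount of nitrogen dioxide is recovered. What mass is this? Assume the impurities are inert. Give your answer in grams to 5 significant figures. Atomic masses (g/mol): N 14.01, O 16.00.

Pure O2 available = 24.944 g × 0.945 = 23.5721 g.
M(O2) = 2(16.00) = 32.00 g/mol.
M(NO2) = 14.01 + 2(16.00) = 46.01 g/mol.
n(O2) = 23.5721 g / 32.00 g/mol = 0.736627 mol.
From the equation the O2:NO2 mole ratio is 1:2, so n(NO2) = 0.736627 × 2/1 = 1.47325 mol.
Mass of NO2 = 1.47325 mol × 46.01 g/mol = 67.7845 g.
Actual mass collected = 67.7845 g × 0.721 = 48.8726 g.

48.873 g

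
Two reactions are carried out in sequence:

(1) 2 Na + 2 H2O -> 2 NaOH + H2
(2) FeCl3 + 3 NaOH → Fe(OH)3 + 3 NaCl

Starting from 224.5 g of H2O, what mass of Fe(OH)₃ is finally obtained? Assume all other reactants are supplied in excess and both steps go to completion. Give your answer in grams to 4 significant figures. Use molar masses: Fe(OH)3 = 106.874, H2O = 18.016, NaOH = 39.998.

443.9 g

n(H2O) = 224.50 / 18.016 = 12.461 mol.
Step 1 gives a 2:2 ratio of H2O to NaOH, so n(NaOH) = 12.461 mol.
In step 2 the NaOH:Fe(OH)3 ratio is 3:1, so n(Fe(OH)3) = 4.1537 mol.
Mass of Fe(OH)3 = 4.1537 × 106.874 = 443.92 g.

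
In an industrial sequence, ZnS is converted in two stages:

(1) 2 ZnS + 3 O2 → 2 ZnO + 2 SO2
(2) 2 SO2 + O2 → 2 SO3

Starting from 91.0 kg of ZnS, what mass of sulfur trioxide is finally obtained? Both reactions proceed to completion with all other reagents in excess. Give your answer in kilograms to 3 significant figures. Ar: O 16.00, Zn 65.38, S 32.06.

74.8 kg

M(ZnS) = 65.38 + 32.06 = 97.44 g/mol.
M(SO3) = 32.06 + 3(16.00) = 80.06 g/mol.
91.0 kg = 91000 g.
n(ZnS) = 91000 / 97.44 = 933.9 mol.
Step 1 gives a 2:2 ratio of ZnS to SO2, so n(SO2) = 933.9 mol.
In step 2 the SO2:SO3 ratio is 2:2, so n(SO3) = 933.9 mol.
Mass of SO3 = 933.9 × 80.06 = 74770 g = 74.8 kg.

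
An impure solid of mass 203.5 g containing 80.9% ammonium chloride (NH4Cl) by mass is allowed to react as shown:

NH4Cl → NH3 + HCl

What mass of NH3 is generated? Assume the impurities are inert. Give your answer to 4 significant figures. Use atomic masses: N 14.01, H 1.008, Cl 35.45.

52.43 g

Mass of pure NH4Cl = 203.5 g × 0.809 = 164.63 g.
M(NH4Cl) = 14.01 + 4(1.008) + 35.45 = 53.492 g/mol.
M(NH3) = 14.01 + 3(1.008) = 17.034 g/mol.
n(NH4Cl) = 164.63 g / 53.492 g/mol = 3.0777 mol.
From the equation the NH4Cl:NH3 mole ratio is 1:1, so n(NH3) = 3.0777 × 1/1 = 3.0777 mol.
Mass of NH3 = 3.0777 mol × 17.034 g/mol = 52.425 g.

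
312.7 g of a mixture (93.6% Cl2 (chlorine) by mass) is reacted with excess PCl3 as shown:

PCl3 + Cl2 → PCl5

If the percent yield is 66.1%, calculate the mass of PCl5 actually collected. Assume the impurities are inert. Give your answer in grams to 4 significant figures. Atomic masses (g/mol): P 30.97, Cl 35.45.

Pure Cl2 available = 312.7 g × 0.936 = 292.69 g.
M(Cl2) = 2(35.45) = 70.90 g/mol.
M(PCl5) = 30.97 + 5(35.45) = 208.22 g/mol.
n(Cl2) = 292.69 g / 70.90 g/mol = 4.1282 mol.
From the equation the Cl2:PCl5 mole ratio is 1:1, so n(PCl5) = 4.1282 × 1/1 = 4.1282 mol.
Mass of PCl5 = 4.1282 mol × 208.22 g/mol = 859.57 g.
Actual mass collected = 859.57 g × 0.661 = 568.17 g.

568.2 g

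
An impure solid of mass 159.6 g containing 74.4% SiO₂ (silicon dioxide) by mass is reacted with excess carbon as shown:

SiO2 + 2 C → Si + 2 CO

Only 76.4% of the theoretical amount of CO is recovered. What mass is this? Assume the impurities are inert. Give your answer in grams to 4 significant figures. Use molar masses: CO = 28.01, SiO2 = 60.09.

84.57 g

Pure SiO2 available = 159.6 g × 0.744 = 118.74 g.
n(SiO2) = 118.74 g / 60.09 g/mol = 1.9761 mol.
From the equation the SiO2:CO mole ratio is 1:2, so n(CO) = 1.9761 × 2/1 = 3.9522 mol.
Mass of CO = 3.9522 mol × 28.01 g/mol = 110.70 g.
Actual mass collected = 110.70 g × 0.764 = 84.575 g.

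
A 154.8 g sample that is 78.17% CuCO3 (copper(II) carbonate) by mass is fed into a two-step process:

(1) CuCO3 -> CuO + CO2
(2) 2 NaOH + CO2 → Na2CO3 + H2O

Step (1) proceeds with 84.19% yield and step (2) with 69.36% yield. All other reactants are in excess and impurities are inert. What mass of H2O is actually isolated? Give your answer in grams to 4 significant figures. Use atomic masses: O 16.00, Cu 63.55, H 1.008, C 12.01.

10.30 g

Pure CuCO3 = 154.8 × 0.7817 = 121.01 g.
M(CuCO3) = 63.55 + 12.01 + 3(16.00) = 123.56 g/mol.
M(H2O) = 2(1.008) + 16.00 = 18.016 g/mol.
n(CuCO3) = 121.01 / 123.56 = 0.97934 mol.
Step 1 (CuCO3:CO2 = 1:1): theoretical n(CO2) = 0.97934 mol; at 84.19% yield, n(CO2) = 0.82451 mol.
Step 2 (CO2:H2O = 1:1): theoretical n(H2O) = 0.82451 mol, so theoretical mass = 0.82451 × 18.016 = 14.854 g.
At 69.36% yield, actual mass of H2O = 14.854 × 0.6936 = 10.303 g.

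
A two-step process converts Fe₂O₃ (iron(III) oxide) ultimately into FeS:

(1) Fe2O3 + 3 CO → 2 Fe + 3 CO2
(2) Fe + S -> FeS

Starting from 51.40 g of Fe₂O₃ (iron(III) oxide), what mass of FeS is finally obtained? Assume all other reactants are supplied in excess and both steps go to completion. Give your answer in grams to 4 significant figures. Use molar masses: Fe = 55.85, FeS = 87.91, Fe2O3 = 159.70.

n(Fe2O3) = 51.400 / 159.70 = 0.32185 mol.
Step 1 gives a 1:2 ratio of Fe2O3 to Fe, so n(Fe) = 0.64371 mol.
In step 2 the Fe:FeS ratio is 1:1, so n(FeS) = 0.64371 mol.
Mass of FeS = 0.64371 × 87.91 = 56.588 g.

56.59 g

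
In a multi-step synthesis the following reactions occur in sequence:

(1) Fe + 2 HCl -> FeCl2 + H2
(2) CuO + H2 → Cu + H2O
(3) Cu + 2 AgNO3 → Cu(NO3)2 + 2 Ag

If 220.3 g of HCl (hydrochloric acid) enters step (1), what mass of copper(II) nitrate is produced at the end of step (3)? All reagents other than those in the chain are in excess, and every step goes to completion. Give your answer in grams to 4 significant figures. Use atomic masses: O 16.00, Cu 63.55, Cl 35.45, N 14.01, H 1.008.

M(HCl) = 1.008 + 35.45 = 36.458 g/mol.
M(Cu(NO3)2) = 63.55 + 2(14.01) + 6(16.00) = 187.57 g/mol.
n(HCl) = 220.3 / 36.458 = 6.0426 mol.
Reaction (1): HCl→H2 ratio 2:1 ⇒ n(H2) = 3.0213 mol.
Reaction (2): H2→Cu ratio 1:1 ⇒ n(Cu) = 3.0213 mol.
Reaction (3): Cu→Cu(NO3)2 ratio 1:1 ⇒ n(Cu(NO3)2) = 3.0213 mol.
Mass of Cu(NO3)2 = 3.0213 × 187.57 = 566.70 g.

566.7 g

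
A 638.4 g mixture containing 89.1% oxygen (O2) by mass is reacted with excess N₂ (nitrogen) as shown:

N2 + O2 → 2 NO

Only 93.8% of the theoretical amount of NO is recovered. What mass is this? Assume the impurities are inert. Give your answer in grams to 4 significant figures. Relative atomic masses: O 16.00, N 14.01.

Pure O2 available = 638.4 g × 0.891 = 568.81 g.
M(O2) = 2(16.00) = 32.00 g/mol.
M(NO) = 14.01 + 16.00 = 30.01 g/mol.
n(O2) = 568.81 g / 32.00 g/mol = 17.775 mol.
From the equation the O2:NO mole ratio is 1:2, so n(NO) = 17.775 × 2/1 = 35.551 mol.
Mass of NO = 35.551 mol × 30.01 g/mol = 1066.9 g.
Actual mass collected = 1066.9 g × 0.938 = 1000.7 g.

1001 g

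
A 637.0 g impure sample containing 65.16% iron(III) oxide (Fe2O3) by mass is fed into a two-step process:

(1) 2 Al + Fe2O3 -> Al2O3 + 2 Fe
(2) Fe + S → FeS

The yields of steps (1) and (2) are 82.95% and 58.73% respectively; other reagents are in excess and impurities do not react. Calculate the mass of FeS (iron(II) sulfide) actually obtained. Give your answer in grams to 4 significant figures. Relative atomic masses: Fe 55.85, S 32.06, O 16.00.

Pure Fe2O3 = 637.0 × 0.6516 = 415.07 g.
M(Fe2O3) = 2(55.85) + 3(16.00) = 159.70 g/mol.
M(FeS) = 55.85 + 32.06 = 87.91 g/mol.
n(Fe2O3) = 415.07 / 159.70 = 2.5991 mol.
Step 1 (Fe2O3:Fe = 1:2): theoretical n(Fe) = 5.1981 mol; at 82.95% yield, n(Fe) = 4.3118 mol.
Step 2 (Fe:FeS = 1:1): theoretical n(FeS) = 4.3118 mol, so theoretical mass = 4.3118 × 87.91 = 379.05 g.
At 58.73% yield, actual mass of FeS = 379.05 × 0.5873 = 222.62 g.

222.6 g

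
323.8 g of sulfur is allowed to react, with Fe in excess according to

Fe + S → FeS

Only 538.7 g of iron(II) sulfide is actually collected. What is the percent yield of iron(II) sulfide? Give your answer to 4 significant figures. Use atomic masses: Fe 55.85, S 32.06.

M(S) = 32.06 g/mol.
M(FeS) = 55.85 + 32.06 = 87.91 g/mol.
n(S) = 323.80 g / 32.06 g/mol = 10.100 mol.
From the equation the S:FeS mole ratio is 1:1, so n(FeS) = 10.100 × 1/1 = 10.100 mol.
Mass of FeS = 10.100 mol × 87.91 g/mol = 887.87 g.
This is the theoretical yield. Percent yield = 538.7 g / 887.87 g × 100% = 60.673%.

60.67 %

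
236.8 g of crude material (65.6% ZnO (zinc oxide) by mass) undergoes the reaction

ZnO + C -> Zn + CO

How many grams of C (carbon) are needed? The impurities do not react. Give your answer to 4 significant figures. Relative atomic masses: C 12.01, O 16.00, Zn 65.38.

22.93 g

Mass of pure ZnO = 236.8 g × 0.656 = 155.34 g.
M(ZnO) = 65.38 + 16.00 = 81.38 g/mol.
M(C) = 12.01 g/mol.
n(ZnO) = 155.34 g / 81.38 g/mol = 1.9088 mol.
From the equation the ZnO:C mole ratio is 1:1, so n(C) = 1.9088 × 1/1 = 1.9088 mol.
Mass of C = 1.9088 mol × 12.01 g/mol = 22.925 g.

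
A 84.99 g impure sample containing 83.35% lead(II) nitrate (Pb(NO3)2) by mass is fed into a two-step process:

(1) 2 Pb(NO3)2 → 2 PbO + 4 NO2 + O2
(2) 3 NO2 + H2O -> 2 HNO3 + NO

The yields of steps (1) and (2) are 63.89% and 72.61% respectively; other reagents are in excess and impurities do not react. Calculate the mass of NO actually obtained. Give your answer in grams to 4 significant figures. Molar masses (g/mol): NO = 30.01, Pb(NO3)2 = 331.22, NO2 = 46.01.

Pure Pb(NO3)2 = 84.99 × 0.8335 = 70.839 g.
n(Pb(NO3)2) = 70.839 / 331.22 = 0.21387 mol.
Step 1 (Pb(NO3)2:NO2 = 2:4): theoretical n(NO2) = 0.42775 mol; at 63.89% yield, n(NO2) = 0.27329 mol.
Step 2 (NO2:NO = 3:1): theoretical n(NO) = 0.091096 mol, so theoretical mass = 0.091096 × 30.01 = 2.7338 g.
At 72.61% yield, actual mass of NO = 2.7338 × 0.7261 = 1.9850 g.

1.985 g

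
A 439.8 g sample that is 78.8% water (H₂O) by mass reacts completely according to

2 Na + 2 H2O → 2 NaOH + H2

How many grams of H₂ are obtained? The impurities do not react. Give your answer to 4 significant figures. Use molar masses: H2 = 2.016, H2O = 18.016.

Mass of pure H2O = 439.8 g × 0.788 = 346.56 g.
n(H2O) = 346.56 g / 18.016 g/mol = 19.236 mol.
From the equation the H2O:H2 mole ratio is 2:1, so n(H2) = 19.236 × 1/2 = 9.6182 mol.
Mass of H2 = 9.6182 mol × 2.016 g/mol = 19.390 g.

19.39 g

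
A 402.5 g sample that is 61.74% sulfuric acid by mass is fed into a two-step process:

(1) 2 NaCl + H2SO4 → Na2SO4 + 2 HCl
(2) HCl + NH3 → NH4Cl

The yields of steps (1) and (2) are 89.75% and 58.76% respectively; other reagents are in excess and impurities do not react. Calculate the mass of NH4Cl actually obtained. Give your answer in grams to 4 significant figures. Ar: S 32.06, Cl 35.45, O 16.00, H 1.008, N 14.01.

Pure H2SO4 = 402.5 × 0.6174 = 248.50 g.
M(H2SO4) = 2(1.008) + 32.06 + 4(16.00) = 98.076 g/mol.
M(NH4Cl) = 14.01 + 4(1.008) + 35.45 = 53.492 g/mol.
n(H2SO4) = 248.50 / 98.076 = 2.5338 mol.
Step 1 (H2SO4:HCl = 1:2): theoretical n(HCl) = 5.0676 mol; at 89.75% yield, n(HCl) = 4.5481 mol.
Step 2 (HCl:NH4Cl = 1:1): theoretical n(NH4Cl) = 4.5481 mol, so theoretical mass = 4.5481 × 53.492 = 243.29 g.
At 58.76% yield, actual mass of NH4Cl = 243.29 × 0.5876 = 142.96 g.

143.0 g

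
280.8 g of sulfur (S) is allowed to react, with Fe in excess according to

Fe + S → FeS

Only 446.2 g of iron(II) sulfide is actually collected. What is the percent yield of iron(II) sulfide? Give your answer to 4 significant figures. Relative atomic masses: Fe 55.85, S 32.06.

M(S) = 32.06 g/mol.
M(FeS) = 55.85 + 32.06 = 87.91 g/mol.
n(S) = 280.80 g / 32.06 g/mol = 8.7586 mol.
From the equation the S:FeS mole ratio is 1:1, so n(FeS) = 8.7586 × 1/1 = 8.7586 mol.
Mass of FeS = 8.7586 mol × 87.91 g/mol = 769.97 g.
This is the theoretical yield. Percent yield = 446.2 g / 769.97 g × 100% = 57.951%.

57.95 %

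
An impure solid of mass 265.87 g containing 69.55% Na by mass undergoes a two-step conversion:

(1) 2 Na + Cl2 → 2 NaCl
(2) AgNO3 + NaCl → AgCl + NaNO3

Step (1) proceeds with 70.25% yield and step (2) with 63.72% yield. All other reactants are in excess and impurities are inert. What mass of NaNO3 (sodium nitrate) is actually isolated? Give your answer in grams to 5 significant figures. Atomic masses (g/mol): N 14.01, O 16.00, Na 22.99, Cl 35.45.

306.03 g

Pure Na = 265.87 × 0.6955 = 184.913 g.
M(Na) = 22.99 g/mol.
M(NaNO3) = 22.99 + 14.01 + 3(16.00) = 85.00 g/mol.
n(Na) = 184.913 / 22.99 = 8.04317 mol.
Step 1 (Na:NaCl = 2:2): theoretical n(NaCl) = 8.04317 mol; at 70.25% yield, n(NaCl) = 5.65033 mol.
Step 2 (NaCl:NaNO3 = 1:1): theoretical n(NaNO3) = 5.65033 mol, so theoretical mass = 5.65033 × 85.00 = 480.278 g.
At 63.72% yield, actual mass of NaNO3 = 480.278 × 0.6372 = 306.033 g.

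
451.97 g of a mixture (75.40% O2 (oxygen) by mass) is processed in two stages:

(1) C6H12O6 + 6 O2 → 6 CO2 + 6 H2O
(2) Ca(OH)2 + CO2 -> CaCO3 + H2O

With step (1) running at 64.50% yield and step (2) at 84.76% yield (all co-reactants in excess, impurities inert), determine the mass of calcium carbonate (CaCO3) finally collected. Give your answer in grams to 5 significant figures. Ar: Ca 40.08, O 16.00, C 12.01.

582.74 g

Pure O2 = 451.97 × 0.7540 = 340.785 g.
M(O2) = 2(16.00) = 32.00 g/mol.
M(CaCO3) = 40.08 + 12.01 + 3(16.00) = 100.09 g/mol.
n(O2) = 340.785 / 32.00 = 10.6495 mol.
Step 1 (O2:CO2 = 6:6): theoretical n(CO2) = 10.6495 mol; at 64.50% yield, n(CO2) = 6.86896 mol.
Step 2 (CO2:CaCO3 = 1:1): theoretical n(CaCO3) = 6.86896 mol, so theoretical mass = 6.86896 × 100.09 = 687.514 g.
At 84.76% yield, actual mass of CaCO3 = 687.514 × 0.8476 = 582.737 g.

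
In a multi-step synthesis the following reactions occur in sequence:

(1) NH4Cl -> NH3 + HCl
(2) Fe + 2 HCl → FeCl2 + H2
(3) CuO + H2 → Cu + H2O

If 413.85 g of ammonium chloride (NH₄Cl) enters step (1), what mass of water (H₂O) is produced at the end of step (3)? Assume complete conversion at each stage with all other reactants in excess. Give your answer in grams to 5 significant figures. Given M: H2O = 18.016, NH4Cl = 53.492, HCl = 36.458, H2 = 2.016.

69.692 g

n(NH4Cl) = 413.85 / 53.492 = 7.73667 mol.
Reaction (1): NH4Cl→HCl ratio 1:1 ⇒ n(HCl) = 7.73667 mol.
Reaction (2): HCl→H2 ratio 2:1 ⇒ n(H2) = 3.86834 mol.
Reaction (3): H2→H2O ratio 1:1 ⇒ n(H2O) = 3.86834 mol.
Mass of H2O = 3.86834 × 18.016 = 69.6919 g.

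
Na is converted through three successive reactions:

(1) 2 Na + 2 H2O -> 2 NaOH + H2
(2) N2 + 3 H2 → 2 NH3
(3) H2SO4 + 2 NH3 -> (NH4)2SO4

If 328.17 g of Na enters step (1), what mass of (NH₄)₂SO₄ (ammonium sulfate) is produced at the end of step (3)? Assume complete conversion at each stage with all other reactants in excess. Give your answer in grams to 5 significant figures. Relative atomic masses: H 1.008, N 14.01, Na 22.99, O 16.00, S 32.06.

314.38 g

M(Na) = 22.99 g/mol.
M((NH4)2SO4) = 2(14.01) + 8(1.008) + 32.06 + 4(16.00) = 132.144 g/mol.
n(Na) = 328.17 / 22.99 = 14.2745 mol.
Reaction (1): Na→H2 ratio 2:1 ⇒ n(H2) = 7.13723 mol.
Reaction (2): H2→NH3 ratio 3:2 ⇒ n(NH3) = 4.75816 mol.
Reaction (3): NH3→(NH4)2SO4 ratio 2:1 ⇒ n((NH4)2SO4) = 2.37908 mol.
Mass of (NH4)2SO4 = 2.37908 × 132.144 = 314.381 g.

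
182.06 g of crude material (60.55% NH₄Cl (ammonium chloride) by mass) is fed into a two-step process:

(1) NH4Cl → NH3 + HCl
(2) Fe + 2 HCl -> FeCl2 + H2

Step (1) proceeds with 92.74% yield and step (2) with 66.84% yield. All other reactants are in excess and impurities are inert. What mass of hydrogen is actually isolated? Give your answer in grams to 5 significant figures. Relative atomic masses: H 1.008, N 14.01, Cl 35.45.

Pure NH4Cl = 182.06 × 0.6055 = 110.237 g.
M(NH4Cl) = 14.01 + 4(1.008) + 35.45 = 53.492 g/mol.
M(H2) = 2(1.008) = 2.016 g/mol.
n(NH4Cl) = 110.237 / 53.492 = 2.06082 mol.
Step 1 (NH4Cl:HCl = 1:1): theoretical n(HCl) = 2.06082 mol; at 92.74% yield, n(HCl) = 1.91120 mol.
Step 2 (HCl:H2 = 2:1): theoretical n(H2) = 0.955602 mol, so theoretical mass = 0.955602 × 2.016 = 1.92649 g.
At 66.84% yield, actual mass of H2 = 1.92649 × 0.6684 = 1.28767 g.

1.2877 g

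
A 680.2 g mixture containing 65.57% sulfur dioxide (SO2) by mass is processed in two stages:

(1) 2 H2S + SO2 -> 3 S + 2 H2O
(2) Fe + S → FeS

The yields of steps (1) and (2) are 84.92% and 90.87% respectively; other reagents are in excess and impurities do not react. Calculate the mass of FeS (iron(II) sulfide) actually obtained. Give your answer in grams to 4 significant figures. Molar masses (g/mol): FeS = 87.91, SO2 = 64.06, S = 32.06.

1417 g

Pure SO2 = 680.2 × 0.6557 = 446.01 g.
n(SO2) = 446.01 / 64.06 = 6.9623 mol.
Step 1 (SO2:S = 1:3): theoretical n(S) = 20.887 mol; at 84.92% yield, n(S) = 17.737 mol.
Step 2 (S:FeS = 1:1): theoretical n(FeS) = 17.737 mol, so theoretical mass = 17.737 × 87.91 = 1559.3 g.
At 90.87% yield, actual mass of FeS = 1559.3 × 0.9087 = 1416.9 g.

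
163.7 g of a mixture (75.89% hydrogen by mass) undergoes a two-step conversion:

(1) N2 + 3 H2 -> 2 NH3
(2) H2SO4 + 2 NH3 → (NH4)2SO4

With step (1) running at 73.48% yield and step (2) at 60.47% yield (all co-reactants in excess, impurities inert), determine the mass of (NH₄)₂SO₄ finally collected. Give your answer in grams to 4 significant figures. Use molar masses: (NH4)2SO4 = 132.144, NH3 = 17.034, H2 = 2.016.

Pure H2 = 163.7 × 0.7589 = 124.23 g.
n(H2) = 124.23 / 2.016 = 61.623 mol.
Step 1 (H2:NH3 = 3:2): theoretical n(NH3) = 41.082 mol; at 73.48% yield, n(NH3) = 30.187 mol.
Step 2 (NH3:(NH4)2SO4 = 2:1): theoretical n((NH4)2SO4) = 15.094 mol, so theoretical mass = 15.094 × 132.144 = 1994.5 g.
At 60.47% yield, actual mass of (NH4)2SO4 = 1994.5 × 0.6047 = 1206.1 g.

1206 g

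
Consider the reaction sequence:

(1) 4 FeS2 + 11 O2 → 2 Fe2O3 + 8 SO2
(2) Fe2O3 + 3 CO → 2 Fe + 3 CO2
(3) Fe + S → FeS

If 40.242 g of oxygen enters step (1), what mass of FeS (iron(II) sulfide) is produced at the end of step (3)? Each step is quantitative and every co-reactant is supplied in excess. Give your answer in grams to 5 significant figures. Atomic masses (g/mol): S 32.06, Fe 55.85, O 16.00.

M(O2) = 2(16.00) = 32.00 g/mol.
M(FeS) = 55.85 + 32.06 = 87.91 g/mol.
n(O2) = 40.242 / 32.00 = 1.25756 mol.
Reaction (1): O2→Fe2O3 ratio 11:2 ⇒ n(Fe2O3) = 0.228648 mol.
Reaction (2): Fe2O3→Fe ratio 1:2 ⇒ n(Fe) = 0.457295 mol.
Reaction (3): Fe→FeS ratio 1:1 ⇒ n(FeS) = 0.457295 mol.
Mass of FeS = 0.457295 × 87.91 = 40.2008 g.

40.201 g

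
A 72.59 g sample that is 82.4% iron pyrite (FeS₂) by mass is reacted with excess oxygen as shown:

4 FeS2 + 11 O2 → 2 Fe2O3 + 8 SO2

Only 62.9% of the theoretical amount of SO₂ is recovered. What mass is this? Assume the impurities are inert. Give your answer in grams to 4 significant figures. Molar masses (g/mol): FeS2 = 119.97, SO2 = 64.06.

40.18 g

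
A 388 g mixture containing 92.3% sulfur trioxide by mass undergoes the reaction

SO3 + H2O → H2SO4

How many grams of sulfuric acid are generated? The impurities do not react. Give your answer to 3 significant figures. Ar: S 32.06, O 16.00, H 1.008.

439 g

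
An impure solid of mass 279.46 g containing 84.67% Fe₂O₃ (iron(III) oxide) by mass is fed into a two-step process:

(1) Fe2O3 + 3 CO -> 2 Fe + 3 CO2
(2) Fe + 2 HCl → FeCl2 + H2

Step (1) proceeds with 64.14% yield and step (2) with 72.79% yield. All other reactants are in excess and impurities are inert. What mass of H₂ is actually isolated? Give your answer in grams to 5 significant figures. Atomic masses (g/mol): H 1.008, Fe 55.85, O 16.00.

Pure Fe2O3 = 279.46 × 0.8467 = 236.619 g.
M(Fe2O3) = 2(55.85) + 3(16.00) = 159.70 g/mol.
M(H2) = 2(1.008) = 2.016 g/mol.
n(Fe2O3) = 236.619 / 159.70 = 1.48165 mol.
Step 1 (Fe2O3:Fe = 1:2): theoretical n(Fe) = 2.96329 mol; at 64.14% yield, n(Fe) = 1.90065 mol.
Step 2 (Fe:H2 = 1:1): theoretical n(H2) = 1.90065 mol, so theoretical mass = 1.90065 × 2.016 = 3.83172 g.
At 72.79% yield, actual mass of H2 = 3.83172 × 0.7279 = 2.78911 g.

2.7891 g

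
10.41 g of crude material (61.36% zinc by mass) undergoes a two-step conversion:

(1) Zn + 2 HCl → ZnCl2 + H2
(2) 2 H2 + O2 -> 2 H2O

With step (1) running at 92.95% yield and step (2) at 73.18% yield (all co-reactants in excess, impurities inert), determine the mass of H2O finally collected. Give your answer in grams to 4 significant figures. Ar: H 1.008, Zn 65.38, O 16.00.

Pure Zn = 10.41 × 0.6136 = 6.3876 g.
M(Zn) = 65.38 g/mol.
M(H2O) = 2(1.008) + 16.00 = 18.016 g/mol.
n(Zn) = 6.3876 / 65.38 = 0.097699 mol.
Step 1 (Zn:H2 = 1:1): theoretical n(H2) = 0.097699 mol; at 92.95% yield, n(H2) = 0.090811 mol.
Step 2 (H2:H2O = 2:2): theoretical n(H2O) = 0.090811 mol, so theoretical mass = 0.090811 × 18.016 = 1.6361 g.
At 73.18% yield, actual mass of H2O = 1.6361 × 0.7318 = 1.1973 g.

1.197 g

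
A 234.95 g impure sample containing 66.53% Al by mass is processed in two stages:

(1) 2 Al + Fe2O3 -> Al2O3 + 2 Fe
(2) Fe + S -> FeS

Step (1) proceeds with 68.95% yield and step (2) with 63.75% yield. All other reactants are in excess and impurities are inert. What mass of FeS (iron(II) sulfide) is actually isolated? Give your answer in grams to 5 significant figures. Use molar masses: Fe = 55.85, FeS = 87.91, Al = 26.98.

223.87 g

Pure Al = 234.95 × 0.6653 = 156.312 g.
n(Al) = 156.312 / 26.98 = 5.79363 mol.
Step 1 (Al:Fe = 2:2): theoretical n(Fe) = 5.79363 mol; at 68.95% yield, n(Fe) = 3.99471 mol.
Step 2 (Fe:FeS = 1:1): theoretical n(FeS) = 3.99471 mol, so theoretical mass = 3.99471 × 87.91 = 351.175 g.
At 63.75% yield, actual mass of FeS = 351.175 × 0.6375 = 223.874 g.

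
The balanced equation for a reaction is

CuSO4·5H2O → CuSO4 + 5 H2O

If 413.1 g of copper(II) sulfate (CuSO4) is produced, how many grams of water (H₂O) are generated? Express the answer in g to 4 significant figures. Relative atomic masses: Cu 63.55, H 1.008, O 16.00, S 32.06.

233.1 g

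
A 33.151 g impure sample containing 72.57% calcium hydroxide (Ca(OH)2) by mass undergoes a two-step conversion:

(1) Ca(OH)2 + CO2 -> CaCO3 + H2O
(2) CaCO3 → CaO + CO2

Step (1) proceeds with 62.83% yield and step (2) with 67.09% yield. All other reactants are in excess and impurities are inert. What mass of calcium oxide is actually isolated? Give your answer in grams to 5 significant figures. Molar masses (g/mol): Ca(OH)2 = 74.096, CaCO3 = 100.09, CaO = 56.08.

Pure Ca(OH)2 = 33.151 × 0.7257 = 24.0577 g.
n(Ca(OH)2) = 24.0577 / 74.096 = 0.324683 mol.
Step 1 (Ca(OH)2:CaCO3 = 1:1): theoretical n(CaCO3) = 0.324683 mol; at 62.83% yield, n(CaCO3) = 0.203998 mol.
Step 2 (CaCO3:CaO = 1:1): theoretical n(CaO) = 0.203998 mol, so theoretical mass = 0.203998 × 56.08 = 11.4402 g.
At 67.09% yield, actual mass of CaO = 11.4402 × 0.6709 = 7.67524 g.

7.6752 g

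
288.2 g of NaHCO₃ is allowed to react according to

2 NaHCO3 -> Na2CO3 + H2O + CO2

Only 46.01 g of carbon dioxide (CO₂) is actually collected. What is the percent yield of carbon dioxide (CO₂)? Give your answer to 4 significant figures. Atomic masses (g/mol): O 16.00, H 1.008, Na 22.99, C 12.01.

60.95 %

M(NaHCO3) = 22.99 + 1.008 + 12.01 + 3(16.00) = 84.008 g/mol.
M(CO2) = 12.01 + 2(16.00) = 44.01 g/mol.
n(NaHCO3) = 288.20 g / 84.008 g/mol = 3.4306 mol.
From the equation the NaHCO3:CO2 mole ratio is 2:1, so n(CO2) = 3.4306 × 1/2 = 1.7153 mol.
Mass of CO2 = 1.7153 mol × 44.01 g/mol = 75.491 g.
This is the theoretical yield. Percent yield = 46.01 g / 75.491 g × 100% = 60.948%.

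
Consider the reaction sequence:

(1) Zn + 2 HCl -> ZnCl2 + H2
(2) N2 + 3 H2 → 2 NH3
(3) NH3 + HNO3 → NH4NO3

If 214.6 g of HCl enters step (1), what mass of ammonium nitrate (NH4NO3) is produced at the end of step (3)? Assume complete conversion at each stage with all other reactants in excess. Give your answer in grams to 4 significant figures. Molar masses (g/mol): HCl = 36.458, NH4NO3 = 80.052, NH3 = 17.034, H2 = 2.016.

n(HCl) = 214.6 / 36.458 = 5.8862 mol.
Reaction (1): HCl→H2 ratio 2:1 ⇒ n(H2) = 2.9431 mol.
Reaction (2): H2→NH3 ratio 3:2 ⇒ n(NH3) = 1.9621 mol.
Reaction (3): NH3→NH4NO3 ratio 1:1 ⇒ n(NH4NO3) = 1.9621 mol.
Mass of NH4NO3 = 1.9621 × 80.052 = 157.07 g.

157.1 g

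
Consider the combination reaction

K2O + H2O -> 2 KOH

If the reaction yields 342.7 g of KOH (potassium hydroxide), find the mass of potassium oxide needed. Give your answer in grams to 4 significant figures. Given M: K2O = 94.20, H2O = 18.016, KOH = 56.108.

287.7 g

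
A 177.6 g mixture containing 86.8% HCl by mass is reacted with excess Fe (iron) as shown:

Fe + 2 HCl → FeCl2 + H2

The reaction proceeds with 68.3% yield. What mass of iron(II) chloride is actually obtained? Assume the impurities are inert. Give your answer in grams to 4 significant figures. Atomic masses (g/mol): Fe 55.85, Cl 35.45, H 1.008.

183.0 g

Pure HCl available = 177.6 g × 0.868 = 154.16 g.
M(HCl) = 1.008 + 35.45 = 36.458 g/mol.
M(FeCl2) = 55.85 + 2(35.45) = 126.75 g/mol.
n(HCl) = 154.16 g / 36.458 g/mol = 4.2283 mol.
From the equation the HCl:FeCl2 mole ratio is 2:1, so n(FeCl2) = 4.2283 × 1/2 = 2.1142 mol.
Mass of FeCl2 = 2.1142 mol × 126.75 g/mol = 267.97 g.
Actual mass collected = 267.97 g × 0.683 = 183.02 g.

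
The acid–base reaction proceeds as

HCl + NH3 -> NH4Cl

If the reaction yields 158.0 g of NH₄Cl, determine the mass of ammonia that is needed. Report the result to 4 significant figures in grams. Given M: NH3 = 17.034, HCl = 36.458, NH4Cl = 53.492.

n(NH4Cl) = 158.00 g / 53.492 g/mol = 2.9537 mol.
From the equation the NH4Cl:NH3 mole ratio is 1:1, so n(NH3) = 2.9537 × 1/1 = 2.9537 mol.
Mass of NH3 = 2.9537 mol × 17.034 g/mol = 50.314 g.

50.31 g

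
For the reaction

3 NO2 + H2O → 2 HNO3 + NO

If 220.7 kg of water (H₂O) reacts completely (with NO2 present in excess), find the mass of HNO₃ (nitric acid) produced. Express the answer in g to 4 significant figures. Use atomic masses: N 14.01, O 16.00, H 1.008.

1544000 g

M(H2O) = 2(1.008) + 16.00 = 18.016 g/mol.
M(HNO3) = 1.008 + 14.01 + 3(16.00) = 63.018 g/mol.
Convert: 220.7 kg = 220700 g.
n(H2O) = 220700 g / 18.016 g/mol = 12250 mol.
From the equation the H2O:HNO3 mole ratio is 1:2, so n(HNO3) = 12250 × 2/1 = 24500 mol.
Mass of HNO3 = 24500 mol × 63.018 g/mol = 1.5440 × 10^6 g.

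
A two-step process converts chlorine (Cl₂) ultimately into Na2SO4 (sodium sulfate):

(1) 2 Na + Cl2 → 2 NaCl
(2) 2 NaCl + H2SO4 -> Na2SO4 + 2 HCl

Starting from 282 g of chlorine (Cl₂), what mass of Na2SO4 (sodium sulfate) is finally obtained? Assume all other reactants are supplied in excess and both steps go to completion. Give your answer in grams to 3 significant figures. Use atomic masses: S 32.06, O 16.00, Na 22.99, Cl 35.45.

M(Cl2) = 2(35.45) = 70.90 g/mol.
M(Na2SO4) = 2(22.99) + 32.06 + 4(16.00) = 142.04 g/mol.
n(Cl2) = 282.0 / 70.90 = 3.977 mol.
Step 1 gives a 1:2 ratio of Cl2 to NaCl, so n(NaCl) = 7.955 mol.
In step 2 the NaCl:Na2SO4 ratio is 2:1, so n(Na2SO4) = 3.977 mol.
Mass of Na2SO4 = 3.977 × 142.04 = 565.0 g.

565 g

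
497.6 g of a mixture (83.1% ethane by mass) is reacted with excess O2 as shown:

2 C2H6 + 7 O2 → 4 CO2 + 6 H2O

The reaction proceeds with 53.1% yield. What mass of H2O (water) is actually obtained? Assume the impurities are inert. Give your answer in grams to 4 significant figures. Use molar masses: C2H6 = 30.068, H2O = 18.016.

Pure C2H6 available = 497.6 g × 0.831 = 413.51 g.
n(C2H6) = 413.51 g / 30.068 g/mol = 13.752 mol.
From the equation the C2H6:H2O mole ratio is 2:6, so n(H2O) = 13.752 × 6/2 = 41.257 mol.
Mass of H2O = 41.257 mol × 18.016 g/mol = 743.29 g.
Actual mass collected = 743.29 g × 0.531 = 394.69 g.

394.7 g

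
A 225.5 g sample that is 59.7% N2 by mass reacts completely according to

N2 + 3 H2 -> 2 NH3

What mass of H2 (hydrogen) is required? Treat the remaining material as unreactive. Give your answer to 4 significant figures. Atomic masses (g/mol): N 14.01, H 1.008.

Mass of pure N2 = 225.5 g × 0.597 = 134.62 g.
M(N2) = 2(14.01) = 28.02 g/mol.
M(H2) = 2(1.008) = 2.016 g/mol.
n(N2) = 134.62 g / 28.02 g/mol = 4.8046 mol.
From the equation the N2:H2 mole ratio is 1:3, so n(H2) = 4.8046 × 3/1 = 14.414 mol.
Mass of H2 = 14.414 mol × 2.016 g/mol = 29.058 g.

29.06 g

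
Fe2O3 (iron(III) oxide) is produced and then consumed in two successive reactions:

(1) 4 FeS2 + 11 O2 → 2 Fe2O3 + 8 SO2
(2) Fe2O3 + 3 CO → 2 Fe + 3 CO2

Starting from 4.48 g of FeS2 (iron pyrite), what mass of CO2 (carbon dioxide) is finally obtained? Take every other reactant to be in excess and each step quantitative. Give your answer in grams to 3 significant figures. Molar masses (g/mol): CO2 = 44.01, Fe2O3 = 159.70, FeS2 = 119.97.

2.47 g

n(FeS2) = 4.480 / 119.97 = 0.03734 mol.
Step 1 gives a 4:2 ratio of FeS2 to Fe2O3, so n(Fe2O3) = 0.01867 mol.
In step 2 the Fe2O3:CO2 ratio is 1:3, so n(CO2) = 0.05601 mol.
Mass of CO2 = 0.05601 × 44.01 = 2.465 g.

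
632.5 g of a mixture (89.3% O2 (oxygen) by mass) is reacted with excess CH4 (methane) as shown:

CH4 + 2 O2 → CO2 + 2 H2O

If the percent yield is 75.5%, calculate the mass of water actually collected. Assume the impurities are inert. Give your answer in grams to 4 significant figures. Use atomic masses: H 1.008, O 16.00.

240.1 g

Pure O2 available = 632.5 g × 0.893 = 564.82 g.
M(O2) = 2(16.00) = 32.00 g/mol.
M(H2O) = 2(1.008) + 16.00 = 18.016 g/mol.
n(O2) = 564.82 g / 32.00 g/mol = 17.651 mol.
From the equation the O2:H2O mole ratio is 2:2, so n(H2O) = 17.651 × 2/2 = 17.651 mol.
Mass of H2O = 17.651 mol × 18.016 g/mol = 318.00 g.
Actual mass collected = 318.00 g × 0.755 = 240.09 g.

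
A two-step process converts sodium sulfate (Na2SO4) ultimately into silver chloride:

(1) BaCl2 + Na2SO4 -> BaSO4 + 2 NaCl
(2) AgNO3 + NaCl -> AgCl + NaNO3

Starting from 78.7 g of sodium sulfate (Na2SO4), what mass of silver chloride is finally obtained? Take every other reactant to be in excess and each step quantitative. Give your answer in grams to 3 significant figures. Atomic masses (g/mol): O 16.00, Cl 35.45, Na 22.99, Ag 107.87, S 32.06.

159 g

M(Na2SO4) = 2(22.99) + 32.06 + 4(16.00) = 142.04 g/mol.
M(AgCl) = 107.87 + 35.45 = 143.32 g/mol.
n(Na2SO4) = 78.70 / 142.04 = 0.5541 mol.
Step 1 gives a 1:2 ratio of Na2SO4 to NaCl, so n(NaCl) = 1.108 mol.
In step 2 the NaCl:AgCl ratio is 1:1, so n(AgCl) = 1.108 mol.
Mass of AgCl = 1.108 × 143.32 = 158.8 g.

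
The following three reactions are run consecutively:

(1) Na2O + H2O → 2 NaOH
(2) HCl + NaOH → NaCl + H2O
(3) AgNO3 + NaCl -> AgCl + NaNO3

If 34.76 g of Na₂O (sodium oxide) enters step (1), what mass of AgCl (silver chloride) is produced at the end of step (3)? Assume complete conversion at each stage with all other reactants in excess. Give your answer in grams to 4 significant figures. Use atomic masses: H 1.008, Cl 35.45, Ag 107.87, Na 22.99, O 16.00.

160.8 g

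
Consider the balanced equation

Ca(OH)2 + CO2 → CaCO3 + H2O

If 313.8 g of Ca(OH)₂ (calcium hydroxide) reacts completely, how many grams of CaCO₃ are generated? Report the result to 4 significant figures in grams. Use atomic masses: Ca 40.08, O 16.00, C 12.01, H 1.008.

M(Ca(OH)2) = 40.08 + 2(16.00) + 2(1.008) = 74.096 g/mol.
M(CaCO3) = 40.08 + 12.01 + 3(16.00) = 100.09 g/mol.
n(Ca(OH)2) = 313.80 g / 74.096 g/mol = 4.2350 mol.
From the equation the Ca(OH)2:CaCO3 mole ratio is 1:1, so n(CaCO3) = 4.2350 × 1/1 = 4.2350 mol.
Mass of CaCO3 = 4.2350 mol × 100.09 g/mol = 423.89 g.

423.9 g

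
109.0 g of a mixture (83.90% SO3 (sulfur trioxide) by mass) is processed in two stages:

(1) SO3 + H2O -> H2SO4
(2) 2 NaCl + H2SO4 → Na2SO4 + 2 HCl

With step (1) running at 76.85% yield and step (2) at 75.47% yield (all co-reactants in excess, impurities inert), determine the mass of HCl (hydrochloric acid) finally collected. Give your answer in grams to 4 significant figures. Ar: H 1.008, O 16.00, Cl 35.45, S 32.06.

48.31 g

Pure SO3 = 109.0 × 0.8390 = 91.451 g.
M(SO3) = 32.06 + 3(16.00) = 80.06 g/mol.
M(HCl) = 1.008 + 35.45 = 36.458 g/mol.
n(SO3) = 91.451 / 80.06 = 1.1423 mol.
Step 1 (SO3:H2SO4 = 1:1): theoretical n(H2SO4) = 1.1423 mol; at 76.85% yield, n(H2SO4) = 0.87784 mol.
Step 2 (H2SO4:HCl = 1:2): theoretical n(HCl) = 1.7557 mol, so theoretical mass = 1.7557 × 36.458 = 64.009 g.
At 75.47% yield, actual mass of HCl = 64.009 × 0.7547 = 48.307 g.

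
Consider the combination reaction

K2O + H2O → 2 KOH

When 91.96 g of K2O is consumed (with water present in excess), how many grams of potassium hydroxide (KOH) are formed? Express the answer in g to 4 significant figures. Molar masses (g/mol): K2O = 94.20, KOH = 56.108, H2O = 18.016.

109.5 g

n(K2O) = 91.960 g / 94.20 g/mol = 0.97622 mol.
From the equation the K2O:KOH mole ratio is 1:2, so n(KOH) = 0.97622 × 2/1 = 1.9524 mol.
Mass of KOH = 1.9524 mol × 56.108 g/mol = 109.55 g.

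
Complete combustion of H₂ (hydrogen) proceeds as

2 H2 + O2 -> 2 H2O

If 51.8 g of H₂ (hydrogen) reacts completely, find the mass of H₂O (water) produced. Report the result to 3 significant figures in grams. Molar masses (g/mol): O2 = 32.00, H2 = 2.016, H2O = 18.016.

n(H2) = 51.80 g / 2.016 g/mol = 25.69 mol.
From the equation the H2:H2O mole ratio is 2:2, so n(H2O) = 25.69 × 2/2 = 25.69 mol.
Mass of H2O = 25.69 mol × 18.016 g/mol = 462.9 g.

463 g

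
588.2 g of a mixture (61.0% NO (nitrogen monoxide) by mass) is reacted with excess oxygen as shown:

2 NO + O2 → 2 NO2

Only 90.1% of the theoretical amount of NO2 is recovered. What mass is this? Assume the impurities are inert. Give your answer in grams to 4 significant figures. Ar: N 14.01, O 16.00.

Pure NO available = 588.2 g × 0.610 = 358.80 g.
M(NO) = 14.01 + 16.00 = 30.01 g/mol.
M(NO2) = 14.01 + 2(16.00) = 46.01 g/mol.
n(NO) = 358.80 g / 30.01 g/mol = 11.956 mol.
From the equation the NO:NO2 mole ratio is 2:2, so n(NO2) = 11.956 × 2/2 = 11.956 mol.
Mass of NO2 = 11.956 mol × 46.01 g/mol = 550.10 g.
Actual mass collected = 550.10 g × 0.901 = 495.64 g.

495.6 g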